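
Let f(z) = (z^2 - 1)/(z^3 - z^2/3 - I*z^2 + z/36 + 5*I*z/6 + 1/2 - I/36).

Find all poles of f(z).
The singularities of f are the zeros of the denominator. Factoring,
  z^3 - z^2/3 - I*z^2 + z/36 + 5*I*z/6 + 1/2 - I/36 = (z - I)*(z - 2/3 + I/2)*(z + 1/3 - I/2)
so the candidates are z = I, z = 2/3 - I/2, z = -1/3 + I/2.

Check the numerator P(z) = z^2 - 1 at each one:
  P(I) = -2 ≠ 0, so z = I is a (simple) pole.
  P(2/3 - I/2) = -29/36 - 2*I/3 ≠ 0, so z = 2/3 - I/2 is a (simple) pole.
  P(-1/3 + I/2) = -41/36 - I/3 ≠ 0, so z = -1/3 + I/2 is a (simple) pole.

Poles of f: {-1/3 + I/2, I, 2/3 - I/2}

Final answer: {-1/3 + I/2, I, 2/3 - I/2}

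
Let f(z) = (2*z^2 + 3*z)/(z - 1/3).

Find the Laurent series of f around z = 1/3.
Put w = z - (1/3), i.e. z = w + 1/3. The denominator is w, so it suffices to rewrite the numerator in powers of w.

P(z) = 2*z^2 + 3*z
P(w + 1/3) = 11/9 + 13*w/3 + 2*w^2

Dividing each term by w:
  f = 11/(9*w) + 13/3 + 2*w

Substituting back w = z - 1/3:
  f(z) = 11/(9*(z - 1/3)) + 13/3 + 2*(z - 1/3)

The series is finite because the numerator is a polynomial; the negative powers form the principal part, and the coefficient of 1/(z - 1/3) gives Res(f, 1/3) = 11/9.

Final answer: 11/(9*(z - 1/3)) + 13/3 + 2*(z - 1/3)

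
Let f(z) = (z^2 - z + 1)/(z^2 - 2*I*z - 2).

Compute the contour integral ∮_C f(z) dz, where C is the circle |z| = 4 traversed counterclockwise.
By the residue theorem, ∮_C f(z) dz = 2πi · (sum of the residues of f at the poles inside |z| = 4).

The denominator factors as (z - 1 - I)*(z + 1 - I), so the singularities of f are simple poles at z = 1 + I, z = -1 + I.
  |1 + I|² = 2 < 16 = 4², so this pole is inside the contour.
  |-1 + I|² = 2 < 16 = 4², so this pole is inside the contour.

With P(z) = z^2 - z + 1 and Q(z) = z^2 - 2*I*z - 2, each pole is simple, so Res(f, z₀) = P(z₀)/Q'(z₀) with Q'(z) = 2*z - 2*I.
  Res(f, 1 + I) = P(1 + I)/Q'(1 + I) = (I)/(2) = I/2
  Res(f, -1 + I) = P(-1 + I)/Q'(-1 + I) = (2 - 3*I)/(-2) = -1 + 3*I/2

Sum of residues inside C: -1 + 2*I
∮_C f(z) dz = 2πi · (-1 + 2*I) = pi*(-4 - 2*I)

Final answer: pi*(-4 - 2*I)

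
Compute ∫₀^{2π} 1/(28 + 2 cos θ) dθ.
Let J = ∫₀^{2π} dθ/(28 + 2 cos θ).
Put z = e^{iθ}: then cos θ = (z + 1/z)/2, dθ = dz/(iz), and z runs once counterclockwise around |z| = 1:
  J = ∮_{|z|=1} 1/(28 + 2*(z + 1/z)/2) · dz/(iz) = (2/i) ∮_{|z|=1} dz/(2*z^2 + 56*z + 2).
The roots of 2*z^2 + 56*z + 2 are z = (-28 ± sqrt(28^2 - 2^2))/2, with sqrt(780) = 2*sqrt(195); their product is 1, so only z₊ = -14 + sqrt(195) lies inside the unit circle (z₋ = -14 - sqrt(195) lies outside).
z₊ is a simple zero of q(z) = 2*z^2 + 56*z + 2, so Res(1/q, z₊) = 1/q'(z₊) with q'(z) = 4*z + 56; and q'(z₊) = 2*(z₊ - z₋) = 4*sqrt(195).
Therefore J = (2/i) · 2πi · 1/(4*sqrt(195)) = 2*pi/(2*sqrt(195)) = sqrt(195)*pi/195

Final answer: sqrt(195)*pi/195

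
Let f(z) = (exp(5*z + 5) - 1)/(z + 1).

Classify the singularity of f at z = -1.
Let u = z + 1. The exponent is 5*z + 5 = 5u, so
  f = (e^(5u) - 1)/u = ((5u) + (5u)^2/2 + (5u)^3/6 + ...)/u = 5 + (25/2)*u + (125/6)*u^2 + ...
The Laurent expansion about u = 0 has no negative powers; equivalently lim_{z→-1} f(z) = 5 exists and is finite.
So the singularity is removable.

Final answer: removable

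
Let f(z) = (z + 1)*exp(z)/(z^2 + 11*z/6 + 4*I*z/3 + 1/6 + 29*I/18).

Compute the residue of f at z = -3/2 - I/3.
Write f(z) = P(z)/Q(z) with P(z) = (z + 1)*exp(z) and Q(z) = z^2 + 11*z/6 + 4*I*z/3 + 1/6 + 29*I/18.
The denominator factors as Q(z) = (z + 3/2 + I/3)*(z + 1/3 + I), so z = -3/2 - I/3 is a simple zero of Q and P is analytic there; z = -3/2 - I/3 is therefore a simple pole and
  Res(f, z₀) = P(z₀)/Q'(z₀).

Q'(z) = 2*z + 11/6 + 4*I/3, so Q'(-3/2 - I/3) = -7/6 + 2*I/3.
P(-3/2 - I/3) = (-1/2 - I/3)*exp(-3/2 - I/3).

Res(f, -3/2 - I/3) = ((-1/2 - I/3)*exp(-3/2 - I/3))/(-7/6 + 2*I/3) = (1/5 + 2*I/5)*exp(-3/2 - I/3)

Final answer: (1/5 + 2*I/5)*exp(-3/2 - I/3)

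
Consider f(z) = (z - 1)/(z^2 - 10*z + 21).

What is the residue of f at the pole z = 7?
3/2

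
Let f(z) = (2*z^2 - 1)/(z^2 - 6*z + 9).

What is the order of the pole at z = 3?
Factor the denominator:
  z^2 - 6*z + 9 = (z - 3)^2

The numerator P(z) = 2*z^2 - 1 has P(3) = 17 ≠ 0, so no factor of (z - 3) cancels.
Near z = 3 we can therefore write f(z) = g(z)/(z - 3)^2 with g analytic at 3 and g(3) ≠ 0 (g is just the numerator).

Hence z = 3 is a pole of order 2.

Final answer: 2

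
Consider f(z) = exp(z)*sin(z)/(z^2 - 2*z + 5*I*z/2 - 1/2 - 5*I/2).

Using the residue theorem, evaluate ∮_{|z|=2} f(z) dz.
By the residue theorem, ∮_C f(z) dz = 2πi · (sum of the residues of f at the poles inside |z| = 2).

The denominator factors as (z - 1 + 3*I/2)*(z - 1 + I), so the singularities of f are simple poles at z = 1 - 3*I/2, z = 1 - I.
  |1 - 3*I/2|² = 13/4 < 4 = 2², so this pole is inside the contour.
  |1 - I|² = 2 < 4 = 2², so this pole is inside the contour.

With P(z) = exp(z)*sin(z) and Q(z) = z^2 - 2*z + 5*I*z/2 - 1/2 - 5*I/2, each pole is simple, so Res(f, z₀) = P(z₀)/Q'(z₀) with Q'(z) = 2*z - 2 + 5*I/2.
  Res(f, 1 - 3*I/2) = P(1 - 3*I/2)/Q'(1 - 3*I/2) = (exp(1 - 3*I/2)*sin(1 - 3*I/2))/(-I/2) = 2*I*exp(1 - 3*I/2)*sin(1 - 3*I/2)
  Res(f, 1 - I) = P(1 - I)/Q'(1 - I) = (exp(1 - I)*sin(1 - I))/(I/2) = -2*I*exp(1 - I)*sin(1 - I)

Sum of residues inside C: 2*I*exp(1 - 3*I/2)*sin(1 - 3*I/2) - 2*I*exp(1 - I)*sin(1 - I)
∮_C f(z) dz = 2πi · (2*I*exp(1 - 3*I/2)*sin(1 - 3*I/2) - 2*I*exp(1 - I)*sin(1 - I)) = 4*pi*exp(1 - I)*sin(1 - I) - 4*pi*exp(1 - 3*I/2)*sin(1 - 3*I/2)

Final answer: 4*pi*exp(1 - I)*sin(1 - I) - 4*pi*exp(1 - 3*I/2)*sin(1 - 3*I/2)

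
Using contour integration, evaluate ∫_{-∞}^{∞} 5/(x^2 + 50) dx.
Let f(z) = 5/(z^2 + 50). The denominator has no real zeros and deg Q - deg P = 2 ≥ 2, so the integral of f over the upper semicircle |z| = R tends to 0 as R → ∞. Closing the contour in the upper half-plane,
  ∫_{-∞}^{∞} f(x) dx = 2πi · Σ Res(f, z_k)  over the poles with Im z_k > 0.

Zeros of the denominator: z^2 + 50 = 0 gives z = ±5*sqrt(2)*I.
Upper half-plane: z = 5*sqrt(2)*I (simple).

Each pole is a simple zero of Q(z) = z^2 + 50, so Res(f, z₀) = P(z₀)/Q'(z₀) with P(z) = 5, Q'(z) = 2*z:
  Res(f, 5*sqrt(2)*I) = (5)/(10*sqrt(2)*I) = -sqrt(2)*I/4

∫_{-∞}^{∞} f(x) dx = 2πi · (-sqrt(2)*I/4) = sqrt(2)*pi/2

Final answer: sqrt(2)*pi/2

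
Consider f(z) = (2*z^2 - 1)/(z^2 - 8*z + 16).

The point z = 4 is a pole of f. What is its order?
2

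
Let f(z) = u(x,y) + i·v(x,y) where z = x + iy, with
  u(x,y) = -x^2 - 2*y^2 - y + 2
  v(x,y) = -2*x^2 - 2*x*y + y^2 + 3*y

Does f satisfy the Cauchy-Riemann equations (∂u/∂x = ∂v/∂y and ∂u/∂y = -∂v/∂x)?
∂u/∂x = -2*x
∂v/∂y = -2*x + 2*y + 3
∂u/∂y = -4*y - 1
∂v/∂x = -4*x - 2*y
∂u/∂x ≠ ∂v/∂y and ∂u/∂y ≠ -∂v/∂x; the Cauchy-Riemann equations are not satisfied, so f is not analytic.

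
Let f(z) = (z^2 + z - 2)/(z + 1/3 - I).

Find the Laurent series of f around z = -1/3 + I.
(-29/9 + I/3)/(z + 1/3 - I) + 1/3 + 2*I + (z + 1/3 - I)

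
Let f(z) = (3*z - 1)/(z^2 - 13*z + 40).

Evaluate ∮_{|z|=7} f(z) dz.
By the residue theorem, ∮_C f(z) dz = 2πi · (sum of the residues of f at the poles inside |z| = 7).

The denominator factors as (z - 5)*(z - 8), so the singularities of f are simple poles at z = 5, z = 8.
  |5|² = 25 < 49 = 7², so this pole is inside the contour.
  |8|² = 64 > 49 = 7², so this pole is outside the contour.

With P(z) = 3*z - 1 and Q(z) = z^2 - 13*z + 40, each pole is simple, so Res(f, z₀) = P(z₀)/Q'(z₀) with Q'(z) = 2*z - 13.
  Res(f, 5) = P(5)/Q'(5) = (14)/(-3) = -14/3

∮_C f(z) dz = 2πi · (-14/3) = -28*I*pi/3

Final answer: -28*I*pi/3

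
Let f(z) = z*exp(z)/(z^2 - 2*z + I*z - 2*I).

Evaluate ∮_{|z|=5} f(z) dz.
By the residue theorem, ∮_C f(z) dz = 2πi · (sum of the residues of f at the poles inside |z| = 5).

The denominator factors as (z - 2)*(z + I), so the singularities of f are simple poles at z = 2, z = -I.
  |2|² = 4 < 25 = 5², so this pole is inside the contour.
  |-I|² = 1 < 25 = 5², so this pole is inside the contour.

With P(z) = z*exp(z) and Q(z) = z^2 - 2*z + I*z - 2*I, each pole is simple, so Res(f, z₀) = P(z₀)/Q'(z₀) with Q'(z) = 2*z - 2 + I.
  Res(f, 2) = P(2)/Q'(2) = (2*exp(2))/(2 + I) = (4/5 - 2*I/5)*exp(2)
  Res(f, -I) = P(-I)/Q'(-I) = (-I*exp(-I))/(-2 - I) = (1/5 + 2*I/5)*exp(-I)

Sum of residues inside C: (4/5 - 2*I/5)*exp(2) + (1/5 + 2*I/5)*exp(-I)
∮_C f(z) dz = 2πi · ((4/5 - 2*I/5)*exp(2) + (1/5 + 2*I/5)*exp(-I)) = pi*(-4/5 + 2*I/5)*exp(-I) + pi*(4/5 + 8*I/5)*exp(2)

Final answer: pi*(-4/5 + 2*I/5)*exp(-I) + pi*(4/5 + 8*I/5)*exp(2)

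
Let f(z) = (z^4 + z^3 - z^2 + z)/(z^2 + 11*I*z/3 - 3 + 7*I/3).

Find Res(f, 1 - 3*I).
Write f(z) = P(z)/Q(z) with P(z) = z^4 + z^3 - z^2 + z and Q(z) = z^2 + 11*I*z/3 - 3 + 7*I/3.
The denominator factors as Q(z) = (z - 1 + 3*I)*(z + 1 + 2*I/3), so z = 1 - 3*I is a simple zero of Q and P is analytic there; z = 1 - 3*I is therefore a simple pole and
  Res(f, z₀) = P(z₀)/Q'(z₀).

Q'(z) = 2*z + 11*I/3, so Q'(1 - 3*I) = 2 - 7*I/3.
P(1 - 3*I) = 11 + 117*I.

Res(f, 1 - 3*I) = (11 + 117*I)/(2 - 7*I/3) = -2259/85 + 2337*I/85

Final answer: -2259/85 + 2337*I/85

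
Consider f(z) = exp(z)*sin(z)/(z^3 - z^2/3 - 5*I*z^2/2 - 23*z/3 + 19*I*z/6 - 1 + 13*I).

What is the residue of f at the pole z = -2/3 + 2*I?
(2556/22765 - 918*I/22765)*exp(-2/3 + 2*I)*sin(2/3 - 2*I)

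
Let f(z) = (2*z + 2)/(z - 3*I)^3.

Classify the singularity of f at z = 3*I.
pole of order 3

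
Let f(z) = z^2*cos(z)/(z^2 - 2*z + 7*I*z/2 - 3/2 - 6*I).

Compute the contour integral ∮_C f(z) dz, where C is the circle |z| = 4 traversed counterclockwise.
pi*(107/41 + 20*I/41)*cos(2 - I/2) + pi*(180/41 + 144*I/41)*cosh(3)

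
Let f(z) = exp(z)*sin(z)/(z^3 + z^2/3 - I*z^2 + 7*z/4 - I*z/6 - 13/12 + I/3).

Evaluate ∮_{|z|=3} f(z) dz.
pi*(-114/325 + 102*I/325)*exp(-1/2 - I)*sin(1/2 + I) + pi*(-42/169 + 102*I/169)*exp(1/2)*sin(1/2) + pi*(432/4225 + 1224*I/4225)*exp(-1/3 + 2*I)*sin(1/3 - 2*I)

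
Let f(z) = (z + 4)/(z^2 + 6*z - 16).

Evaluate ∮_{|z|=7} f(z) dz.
By the residue theorem, ∮_C f(z) dz = 2πi · (sum of the residues of f at the poles inside |z| = 7).

The denominator factors as (z - 2)*(z + 8), so the singularities of f are simple poles at z = 2, z = -8.
  |2|² = 4 < 49 = 7², so this pole is inside the contour.
  |-8|² = 64 > 49 = 7², so this pole is outside the contour.

With P(z) = z + 4 and Q(z) = z^2 + 6*z - 16, each pole is simple, so Res(f, z₀) = P(z₀)/Q'(z₀) with Q'(z) = 2*z + 6.
  Res(f, 2) = P(2)/Q'(2) = (6)/(10) = 3/5

∮_C f(z) dz = 2πi · (3/5) = 6*I*pi/5

Final answer: 6*I*pi/5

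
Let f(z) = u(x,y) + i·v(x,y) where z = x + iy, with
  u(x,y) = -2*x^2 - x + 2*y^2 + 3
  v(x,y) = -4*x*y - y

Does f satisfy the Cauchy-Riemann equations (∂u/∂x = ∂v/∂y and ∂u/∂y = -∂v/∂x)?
∂u/∂x = -4*x - 1
∂v/∂y = -4*x - 1
∂u/∂y = 4*y
∂v/∂x = -4*y
∂u/∂x = ∂v/∂y and ∂u/∂y = -∂v/∂x hold identically; f is analytic.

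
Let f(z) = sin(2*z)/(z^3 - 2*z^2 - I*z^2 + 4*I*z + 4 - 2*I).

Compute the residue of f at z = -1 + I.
(-3/26 - I/13)*sin(2 - 2*I)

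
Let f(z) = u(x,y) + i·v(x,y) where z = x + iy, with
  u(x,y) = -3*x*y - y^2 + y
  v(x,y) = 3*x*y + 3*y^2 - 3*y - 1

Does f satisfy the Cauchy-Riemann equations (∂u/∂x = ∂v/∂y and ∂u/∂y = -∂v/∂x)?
∂u/∂x = -3*y
∂v/∂y = 3*x + 6*y - 3
∂u/∂y = -3*x - 2*y + 1
∂v/∂x = 3*y
∂u/∂x ≠ ∂v/∂y and ∂u/∂y ≠ -∂v/∂x; the Cauchy-Riemann equations are not satisfied, so f is not analytic.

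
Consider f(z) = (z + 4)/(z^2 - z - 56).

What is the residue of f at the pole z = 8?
Write f(z) = P(z)/Q(z) with P(z) = z + 4 and Q(z) = z^2 - z - 56.
The denominator factors as Q(z) = (z - 8)*(z + 7), so z = 8 is a simple zero of Q and P is analytic there; z = 8 is therefore a simple pole and
  Res(f, z₀) = P(z₀)/Q'(z₀).

Q'(z) = 2*z - 1, so Q'(8) = 15.
P(8) = 12.

Res(f, 8) = (12)/(15) = 4/5

Final answer: 4/5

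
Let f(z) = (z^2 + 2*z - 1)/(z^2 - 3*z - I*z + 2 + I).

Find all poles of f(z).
{1, 2 + I}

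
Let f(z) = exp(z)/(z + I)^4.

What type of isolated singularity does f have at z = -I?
Write f(z) = g(z)/(z + I)^4 with g(z) = exp(z).
g is entire and g(-I) = exp(-I) ≠ 0, so no factor of (z + I) cancels: the Laurent expansion of f about z = -I starts at the power -4, i.e. lim_{z→z₀} (z - z₀)^4 f(z) = exp(-I) is finite and nonzero.
So z = -I is a pole of order 4.

Final answer: pole of order 4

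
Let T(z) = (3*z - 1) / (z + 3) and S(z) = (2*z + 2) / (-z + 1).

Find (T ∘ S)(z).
(-7*z - 5)/(z - 5)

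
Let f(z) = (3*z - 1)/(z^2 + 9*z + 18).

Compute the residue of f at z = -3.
Write f(z) = P(z)/Q(z) with P(z) = 3*z - 1 and Q(z) = z^2 + 9*z + 18.
The denominator factors as Q(z) = (z + 3)*(z + 6), so z = -3 is a simple zero of Q and P is analytic there; z = -3 is therefore a simple pole and
  Res(f, z₀) = P(z₀)/Q'(z₀).

Q'(z) = 2*z + 9, so Q'(-3) = 3.
P(-3) = -10.

Res(f, -3) = (-10)/(3) = -10/3

Final answer: -10/3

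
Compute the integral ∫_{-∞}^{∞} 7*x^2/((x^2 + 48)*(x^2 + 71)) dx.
Let f(z) = 7*z^2/((z^2 + 48)*(z^2 + 71)). The denominator has no real zeros and deg Q - deg P = 2 ≥ 2, so the integral of f over the upper semicircle |z| = R tends to 0 as R → ∞. Closing the contour in the upper half-plane,
  ∫_{-∞}^{∞} f(x) dx = 2πi · Σ Res(f, z_k)  over the poles with Im z_k > 0.

Zeros of the denominator: z^2 + 48 = 0 gives z = ±4*sqrt(3)*I; z^2 + 71 = 0 gives z = ±sqrt(71)*I.
Upper half-plane: z = 4*sqrt(3)*I, z = sqrt(71)*I (simple).

Each pole is a simple zero of Q(z) = z^4 + 119*z^2 + 3408, so Res(f, z₀) = P(z₀)/Q'(z₀) with P(z) = 7*z^2, Q'(z) = 4*z^3 + 238*z:
  Res(f, 4*sqrt(3)*I) = (-336)/(184*sqrt(3)*I) = 14*sqrt(3)*I/23
  Res(f, sqrt(71)*I) = (-497)/(-46*sqrt(71)*I) = -7*sqrt(71)*I/46

Sum of residues: 7*I*(-sqrt(71) + 4*sqrt(3))/46
∫_{-∞}^{∞} f(x) dx = 2πi · (7*I*(-sqrt(71) + 4*sqrt(3))/46) = 7*pi*(-4*sqrt(3) + sqrt(71))/23

Final answer: 7*pi*(-4*sqrt(3) + sqrt(71))/23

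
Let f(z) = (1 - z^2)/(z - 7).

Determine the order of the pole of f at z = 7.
Factor the denominator:
  z - 7 = (z - 7)

The numerator P(z) = 1 - z^2 has P(7) = -48 ≠ 0, so no factor of (z - 7) cancels.
Near z = 7 we can therefore write f(z) = g(z)/(z - 7) with g analytic at 7 and g(7) ≠ 0 (g is just the numerator).

Hence z = 7 is a pole of order 1.

Final answer: 1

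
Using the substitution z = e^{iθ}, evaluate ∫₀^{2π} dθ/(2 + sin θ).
Call the integral J. The integrand is 2π-periodic and we integrate over a full period, so shifting θ does not change the value (θ → θ + π/2 turns sin θ into cos θ). Hence
  J = ∫₀^{2π} dθ/(2 + cos θ).
Put z = e^{iθ}: then cos θ = (z + 1/z)/2, dθ = dz/(iz), and z runs once counterclockwise around |z| = 1:
  J = ∮_{|z|=1} 1/(2 + (z + 1/z)/2) · dz/(iz) = (2/i) ∮_{|z|=1} dz/(z^2 + 4*z + 1).
The roots of z^2 + 4*z + 1 are z = (-2 ± sqrt(2^2 - 1^2)), with sqrt(3) = sqrt(3); their product is 1, so only z₊ = -2 + sqrt(3) lies inside the unit circle (z₋ = -2 - sqrt(3) lies outside).
z₊ is a simple zero of q(z) = z^2 + 4*z + 1, so Res(1/q, z₊) = 1/q'(z₊) with q'(z) = 2*z + 4; and q'(z₊) = (z₊ - z₋) = 2*sqrt(3).
Therefore J = (2/i) · 2πi · 1/(2*sqrt(3)) = 2*pi/(sqrt(3)) = 2*sqrt(3)*pi/3

Final answer: 2*sqrt(3)*pi/3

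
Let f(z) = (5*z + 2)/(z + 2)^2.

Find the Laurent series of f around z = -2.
Put w = z - (-2), i.e. z = w - 2. The denominator is w^2, so it suffices to rewrite the numerator in powers of w.

P(z) = 5*z + 2
P(w - 2) = -8 + 5*w

Dividing each term by w^2:
  f = -8/w^2 + 5/w

Substituting back w = z + 2:
  f(z) = -8/(z + 2)^2 + 5/(z + 2)

The series is finite because the numerator is a polynomial; the negative powers form the principal part, and the coefficient of 1/(z + 2) gives Res(f, -2) = 5.

Final answer: -8/(z + 2)^2 + 5/(z + 2)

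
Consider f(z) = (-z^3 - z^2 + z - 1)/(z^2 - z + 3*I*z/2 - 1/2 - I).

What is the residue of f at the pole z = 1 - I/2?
Write f(z) = P(z)/Q(z) with P(z) = -z^3 - z^2 + z - 1 and Q(z) = z^2 - z + 3*I*z/2 - 1/2 - I.
The denominator factors as Q(z) = (z + I)*(z - 1 + I/2), so z = 1 - I/2 is a simple zero of Q and P is analytic there; z = 1 - I/2 is therefore a simple pole and
  Res(f, z₀) = P(z₀)/Q'(z₀).

Q'(z) = 2*z - 1 + 3*I/2, so Q'(1 - I/2) = 1 + I/2.
P(1 - I/2) = -1 + 15*I/8.

Res(f, 1 - I/2) = (-1 + 15*I/8)/(1 + I/2) = -1/20 + 19*I/10

Final answer: -1/20 + 19*I/10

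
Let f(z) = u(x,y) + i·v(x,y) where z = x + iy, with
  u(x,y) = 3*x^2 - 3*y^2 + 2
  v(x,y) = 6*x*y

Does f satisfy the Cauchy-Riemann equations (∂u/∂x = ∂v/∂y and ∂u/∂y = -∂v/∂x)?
∂u/∂x = 6*x
∂v/∂y = 6*x
∂u/∂y = -6*y
∂v/∂x = 6*y
∂u/∂x = ∂v/∂y and ∂u/∂y = -∂v/∂x hold identically; f is analytic.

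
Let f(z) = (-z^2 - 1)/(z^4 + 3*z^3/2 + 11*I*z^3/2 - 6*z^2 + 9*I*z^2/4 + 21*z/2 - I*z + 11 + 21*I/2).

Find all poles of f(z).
{-1 - 3*I, -1 - I/2, -1/2 - 3*I, 1 + I}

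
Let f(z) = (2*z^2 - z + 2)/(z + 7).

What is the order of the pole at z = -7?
1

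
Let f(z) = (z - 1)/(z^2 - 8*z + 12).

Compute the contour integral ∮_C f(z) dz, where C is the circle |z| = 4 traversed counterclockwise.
By the residue theorem, ∮_C f(z) dz = 2πi · (sum of the residues of f at the poles inside |z| = 4).

The denominator factors as (z - 2)*(z - 6), so the singularities of f are simple poles at z = 2, z = 6.
  |2|² = 4 < 16 = 4², so this pole is inside the contour.
  |6|² = 36 > 16 = 4², so this pole is outside the contour.

With P(z) = z - 1 and Q(z) = z^2 - 8*z + 12, each pole is simple, so Res(f, z₀) = P(z₀)/Q'(z₀) with Q'(z) = 2*z - 8.
  Res(f, 2) = P(2)/Q'(2) = (1)/(-4) = -1/4

∮_C f(z) dz = 2πi · (-1/4) = -I*pi/2

Final answer: -I*pi/2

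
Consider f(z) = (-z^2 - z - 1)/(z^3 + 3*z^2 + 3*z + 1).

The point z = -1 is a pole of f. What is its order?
3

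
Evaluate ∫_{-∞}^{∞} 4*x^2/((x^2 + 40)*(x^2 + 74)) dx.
Let f(z) = 4*z^2/((z^2 + 40)*(z^2 + 74)). The denominator has no real zeros and deg Q - deg P = 2 ≥ 2, so the integral of f over the upper semicircle |z| = R tends to 0 as R → ∞. Closing the contour in the upper half-plane,
  ∫_{-∞}^{∞} f(x) dx = 2πi · Σ Res(f, z_k)  over the poles with Im z_k > 0.

Zeros of the denominator: z^2 + 40 = 0 gives z = ±2*sqrt(10)*I; z^2 + 74 = 0 gives z = ±sqrt(74)*I.
Upper half-plane: z = 2*sqrt(10)*I, z = sqrt(74)*I (simple).

Each pole is a simple zero of Q(z) = z^4 + 114*z^2 + 2960, so Res(f, z₀) = P(z₀)/Q'(z₀) with P(z) = 4*z^2, Q'(z) = 4*z^3 + 228*z:
  Res(f, 2*sqrt(10)*I) = (-160)/(136*sqrt(10)*I) = 2*sqrt(10)*I/17
  Res(f, sqrt(74)*I) = (-296)/(-68*sqrt(74)*I) = -sqrt(74)*I/17

Sum of residues: I*(-sqrt(74) + 2*sqrt(10))/17
∫_{-∞}^{∞} f(x) dx = 2πi · (I*(-sqrt(74) + 2*sqrt(10))/17) = 2*pi*(-2*sqrt(10) + sqrt(74))/17

Final answer: 2*pi*(-2*sqrt(10) + sqrt(74))/17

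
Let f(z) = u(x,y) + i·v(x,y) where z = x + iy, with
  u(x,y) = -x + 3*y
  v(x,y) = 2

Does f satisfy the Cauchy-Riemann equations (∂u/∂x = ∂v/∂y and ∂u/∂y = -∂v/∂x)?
∂u/∂x = -1
∂v/∂y = 0
∂u/∂y = 3
∂v/∂x = 0
∂u/∂x ≠ ∂v/∂y and ∂u/∂y ≠ -∂v/∂x; the Cauchy-Riemann equations are not satisfied, so f is not analytic.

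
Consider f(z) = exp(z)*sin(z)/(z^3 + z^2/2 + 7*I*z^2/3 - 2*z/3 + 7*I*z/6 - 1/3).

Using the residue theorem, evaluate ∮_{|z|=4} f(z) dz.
By the residue theorem, ∮_C f(z) dz = 2πi · (sum of the residues of f at the poles inside |z| = 4).

The denominator factors as (z + 2*I)*(z + 1/2)*(z + I/3), so the singularities of f are simple poles at z = -2*I, z = -1/2, z = -I/3.
  |-2*I|² = 4 < 16 = 4², so this pole is inside the contour.
  |-1/2|² = 1/4 < 16 = 4², so this pole is inside the contour.
  |-I/3|² = 1/9 < 16 = 4², so this pole is inside the contour.

With P(z) = exp(z)*sin(z) and Q(z) = z^3 + z^2/2 + 7*I*z^2/3 - 2*z/3 + 7*I*z/6 - 1/3, each pole is simple, so Res(f, z₀) = P(z₀)/Q'(z₀) with Q'(z) = 3*z^2 + z + 14*I*z/3 - 2/3 + 7*I/6.
  Res(f, -2*I) = P(-2*I)/Q'(-2*I) = (-I*exp(-2*I)*sinh(2))/(-10/3 - 5*I/6) = (6/85 + 24*I/85)*exp(-2*I)*sinh(2)
  Res(f, -1/2) = P(-1/2)/Q'(-1/2) = (-exp(-1/2)*sin(1/2))/(-5/12 - 7*I/6) = (60/221 - 168*I/221)*exp(-1/2)*sin(1/2)
  Res(f, -I/3) = P(-I/3)/Q'(-I/3) = (-I*exp(-I/3)*sinh(1/3))/(5/9 + 5*I/6) = (-54/65 - 36*I/65)*exp(-I/3)*sinh(1/3)

Sum of residues inside C: (6/85 + 24*I/85)*exp(-2*I)*sinh(2) + (60/221 - 168*I/221)*exp(-1/2)*sin(1/2) + (-54/65 - 36*I/65)*exp(-I/3)*sinh(1/3)
∮_C f(z) dz = 2πi · ((6/85 + 24*I/85)*exp(-2*I)*sinh(2) + (60/221 - 168*I/221)*exp(-1/2)*sin(1/2) + (-54/65 - 36*I/65)*exp(-I/3)*sinh(1/3)) = pi*(72/65 - 108*I/65)*exp(-I/3)*sinh(1/3) + pi*(336/221 + 120*I/221)*exp(-1/2)*sin(1/2) + pi*(-48/85 + 12*I/85)*exp(-2*I)*sinh(2)

Final answer: pi*(72/65 - 108*I/65)*exp(-I/3)*sinh(1/3) + pi*(336/221 + 120*I/221)*exp(-1/2)*sin(1/2) + pi*(-48/85 + 12*I/85)*exp(-2*I)*sinh(2)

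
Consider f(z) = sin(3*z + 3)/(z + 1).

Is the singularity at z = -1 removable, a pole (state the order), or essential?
removable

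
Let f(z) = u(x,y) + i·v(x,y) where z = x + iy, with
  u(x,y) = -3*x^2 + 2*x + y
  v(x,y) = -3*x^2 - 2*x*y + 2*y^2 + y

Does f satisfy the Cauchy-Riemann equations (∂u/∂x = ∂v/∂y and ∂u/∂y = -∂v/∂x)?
∂u/∂x = 2 - 6*x
∂v/∂y = -2*x + 4*y + 1
∂u/∂y = 1
∂v/∂x = -6*x - 2*y
∂u/∂x ≠ ∂v/∂y and ∂u/∂y ≠ -∂v/∂x; the Cauchy-Riemann equations are not satisfied, so f is not analytic.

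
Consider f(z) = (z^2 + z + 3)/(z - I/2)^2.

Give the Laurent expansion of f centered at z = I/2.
Put w = z - (I/2), i.e. z = w + I/2. The denominator is w^2, so it suffices to rewrite the numerator in powers of w.

P(z) = z^2 + z + 3
P(w + I/2) = 11/4 + I/2 + (1 + I)*w + w^2

Dividing each term by w^2:
  f = (11/4 + I/2)/w^2 + (1 + I)/w + 1

Substituting back w = z - I/2:
  f(z) = (11/4 + I/2)/(z - I/2)^2 + (1 + I)/(z - I/2) + 1

The series is finite because the numerator is a polynomial; the negative powers form the principal part, and the coefficient of 1/(z - I/2) gives Res(f, I/2) = 1 + I.

Final answer: (11/4 + I/2)/(z - I/2)^2 + (1 + I)/(z - I/2) + 1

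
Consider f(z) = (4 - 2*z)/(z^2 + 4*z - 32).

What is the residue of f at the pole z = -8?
Write f(z) = P(z)/Q(z) with P(z) = 4 - 2*z and Q(z) = z^2 + 4*z - 32.
The denominator factors as Q(z) = (z + 8)*(z - 4), so z = -8 is a simple zero of Q and P is analytic there; z = -8 is therefore a simple pole and
  Res(f, z₀) = P(z₀)/Q'(z₀).

Q'(z) = 2*z + 4, so Q'(-8) = -12.
P(-8) = 20.

Res(f, -8) = (20)/(-12) = -5/3

Final answer: -5/3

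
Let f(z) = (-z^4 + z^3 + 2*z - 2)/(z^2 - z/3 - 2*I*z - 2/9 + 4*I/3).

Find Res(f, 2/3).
-46/405 - 92*I/405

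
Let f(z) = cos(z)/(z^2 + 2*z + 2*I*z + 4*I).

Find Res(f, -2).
(-1/4 - I/4)*cos(2)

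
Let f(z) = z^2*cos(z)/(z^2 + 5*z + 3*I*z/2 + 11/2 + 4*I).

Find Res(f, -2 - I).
Write f(z) = P(z)/Q(z) with P(z) = z^2*cos(z) and Q(z) = z^2 + 5*z + 3*I*z/2 + 11/2 + 4*I.
The denominator factors as Q(z) = (z + 2 + I)*(z + 3 + I/2), so z = -2 - I is a simple zero of Q and P is analytic there; z = -2 - I is therefore a simple pole and
  Res(f, z₀) = P(z₀)/Q'(z₀).

Q'(z) = 2*z + 5 + 3*I/2, so Q'(-2 - I) = 1 - I/2.
P(-2 - I) = (3 + 4*I)*cos(2 + I).

Res(f, -2 - I) = ((3 + 4*I)*cos(2 + I))/(1 - I/2) = (4/5 + 22*I/5)*cos(2 + I)

Final answer: (4/5 + 22*I/5)*cos(2 + I)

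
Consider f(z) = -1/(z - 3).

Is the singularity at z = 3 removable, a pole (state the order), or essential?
Write f(z) = g(z)/(z - 3) with g(z) = -1.
g is entire and g(3) = -1 ≠ 0, so no factor of (z - 3) cancels: the Laurent expansion of f about z = 3 starts at the power -1, i.e. lim_{z→z₀} (z - z₀) f(z) = -1 is finite and nonzero.
So z = 3 is a pole of order 1.

Final answer: pole of order 1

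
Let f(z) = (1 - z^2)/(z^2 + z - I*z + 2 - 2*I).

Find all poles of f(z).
{-1 - I, 2*I}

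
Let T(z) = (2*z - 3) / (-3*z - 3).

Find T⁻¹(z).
Set w = T(z) = (2*z - 3) / (-3*z - 3) and solve for z:
  w*(-3*z - 3) = 2*z - 3
  -3*w + z*(-3*w - 2) + 3 = 0
  z*(-3*w - 2) = 3*w - 3
  z = (3 - 3*w)/(3*w + 2)
Renaming the variable, T⁻¹(z) = (-3*z + 3)/(3*z + 2).
(Check: ad - bc = -15 ≠ 0, so T is invertible.)

Final answer: (-3*z + 3)/(3*z + 2)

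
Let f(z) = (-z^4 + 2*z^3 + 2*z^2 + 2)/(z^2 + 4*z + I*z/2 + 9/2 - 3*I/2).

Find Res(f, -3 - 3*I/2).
1478/41 + 14371*I/328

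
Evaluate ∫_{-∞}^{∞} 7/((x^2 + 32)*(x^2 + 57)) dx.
7*pi*(-8*sqrt(57) + 57*sqrt(2))/11400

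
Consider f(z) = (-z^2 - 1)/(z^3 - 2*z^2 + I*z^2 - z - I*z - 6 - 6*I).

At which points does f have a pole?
The singularities of f are the zeros of the denominator. Factoring,
  z^3 - 2*z^2 + I*z^2 - z - I*z - 6 - 6*I = (z + 2*I)*(z - 3)*(z + 1 - I)
so the candidates are z = -2*I, z = 3, z = -1 + I.

Check the numerator P(z) = -z^2 - 1 at each one:
  P(-2*I) = 3 ≠ 0, so z = -2*I is a (simple) pole.
  P(3) = -10 ≠ 0, so z = 3 is a (simple) pole.
  P(-1 + I) = -1 + 2*I ≠ 0, so z = -1 + I is a (simple) pole.

Poles of f: {-1 + I, -2*I, 3}

Final answer: {-1 + I, -2*I, 3}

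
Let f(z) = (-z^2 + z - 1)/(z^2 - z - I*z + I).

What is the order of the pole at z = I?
Factor the denominator:
  z^2 - z - I*z + I = (z - I)*(z - 1)

The numerator P(z) = -z^2 + z - 1 has P(I) = I ≠ 0, so no factor of (z - I) cancels.
Near z = I we can therefore write f(z) = g(z)/(z - I) with g analytic at I and g(I) ≠ 0 (g is the numerator divided by the remaining denominator factors).

Hence z = I is a pole of order 1.

Final answer: 1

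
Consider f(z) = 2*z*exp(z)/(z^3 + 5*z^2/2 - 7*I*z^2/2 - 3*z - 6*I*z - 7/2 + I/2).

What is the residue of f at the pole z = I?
Write f(z) = P(z)/Q(z) with P(z) = 2*z*exp(z) and Q(z) = z^3 + 5*z^2/2 - 7*I*z^2/2 - 3*z - 6*I*z - 7/2 + I/2.
The denominator factors as Q(z) = (z + 2 - I)*(z - I)*(z + 1/2 - 3*I/2), so z = I is a simple zero of Q and P is analytic there; z = I is therefore a simple pole and
  Res(f, z₀) = P(z₀)/Q'(z₀).

Q'(z) = 3*z^2 + 5*z - 7*I*z - 3 - 6*I, so Q'(I) = 1 - I.
P(I) = 2*I*exp(I).

Res(f, I) = (2*I*exp(I))/(1 - I) = (-1 + I)*exp(I)

Final answer: (-1 + I)*exp(I)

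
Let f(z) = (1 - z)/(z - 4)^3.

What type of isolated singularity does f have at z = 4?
pole of order 3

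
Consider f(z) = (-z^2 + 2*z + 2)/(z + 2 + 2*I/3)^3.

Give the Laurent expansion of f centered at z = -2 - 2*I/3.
(-50/9 - 4*I)/(z + 2 + 2*I/3)^3 + (6 + 4*I/3)/(z + 2 + 2*I/3)^2 - 1/(z + 2 + 2*I/3)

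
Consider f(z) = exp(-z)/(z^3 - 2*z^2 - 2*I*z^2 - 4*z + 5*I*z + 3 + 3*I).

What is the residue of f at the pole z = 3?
Write f(z) = P(z)/Q(z) with P(z) = exp(-z) and Q(z) = z^3 - 2*z^2 - 2*I*z^2 - 4*z + 5*I*z + 3 + 3*I.
The denominator factors as Q(z) = (z + 1 - I)*(z - I)*(z - 3), so z = 3 is a simple zero of Q and P is analytic there; z = 3 is therefore a simple pole and
  Res(f, z₀) = P(z₀)/Q'(z₀).

Q'(z) = 3*z^2 - 4*z - 4*I*z - 4 + 5*I, so Q'(3) = 11 - 7*I.
P(3) = exp(-3).

Res(f, 3) = (exp(-3))/(11 - 7*I) = (11/170 + 7*I/170)*exp(-3)

Final answer: (11/170 + 7*I/170)*exp(-3)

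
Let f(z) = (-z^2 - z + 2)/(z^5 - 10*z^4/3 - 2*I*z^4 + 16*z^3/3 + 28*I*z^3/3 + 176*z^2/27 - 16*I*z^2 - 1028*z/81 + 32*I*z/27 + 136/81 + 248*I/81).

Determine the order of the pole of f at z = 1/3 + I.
4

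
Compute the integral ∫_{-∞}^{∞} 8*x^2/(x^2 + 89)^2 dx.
4*sqrt(89)*pi/89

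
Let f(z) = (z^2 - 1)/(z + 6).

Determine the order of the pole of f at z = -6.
Factor the denominator:
  z + 6 = (z + 6)

The numerator P(z) = z^2 - 1 has P(-6) = 35 ≠ 0, so no factor of (z + 6) cancels.
Near z = -6 we can therefore write f(z) = g(z)/(z + 6) with g analytic at -6 and g(-6) ≠ 0 (g is just the numerator).

Hence z = -6 is a pole of order 1.

Final answer: 1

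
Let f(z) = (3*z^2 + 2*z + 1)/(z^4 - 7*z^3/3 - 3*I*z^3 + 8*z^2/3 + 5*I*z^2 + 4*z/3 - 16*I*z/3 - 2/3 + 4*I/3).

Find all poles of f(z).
The singularities of f are the zeros of the denominator. Factoring,
  z^4 - 7*z^3/3 - 3*I*z^3 + 8*z^2/3 + 5*I*z^2 + 4*z/3 - 16*I*z/3 - 2/3 + 4*I/3 = (z - 1 - 3*I)*(z - 1/3)*(z - I)*(z - 1 + I)
so the candidates are z = 1 + 3*I, z = 1/3, z = I, z = 1 - I.

Check the numerator P(z) = 3*z^2 + 2*z + 1 at each one:
  P(1 + 3*I) = -21 + 24*I ≠ 0, so z = 1 + 3*I is a (simple) pole.
  P(1/3) = 2 ≠ 0, so z = 1/3 is a (simple) pole.
  P(I) = -2 + 2*I ≠ 0, so z = I is a (simple) pole.
  P(1 - I) = 3 - 8*I ≠ 0, so z = 1 - I is a (simple) pole.

Poles of f: {I, 1/3, 1 - I, 1 + 3*I}

Final answer: {I, 1/3, 1 - I, 1 + 3*I}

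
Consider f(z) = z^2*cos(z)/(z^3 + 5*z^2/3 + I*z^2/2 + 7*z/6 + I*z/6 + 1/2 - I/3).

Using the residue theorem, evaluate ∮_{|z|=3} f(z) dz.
pi*(714/485 + 382*I/485)*cos(2/3 + I) + pi*(-132/485 + 6*I/485)*cosh(1/2) + pi*(-6/5 + 6*I/5)*cos(1)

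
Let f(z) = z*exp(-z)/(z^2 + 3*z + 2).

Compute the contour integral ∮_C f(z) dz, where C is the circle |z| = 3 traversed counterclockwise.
By the residue theorem, ∮_C f(z) dz = 2πi · (sum of the residues of f at the poles inside |z| = 3).

The denominator factors as (z + 1)*(z + 2), so the singularities of f are simple poles at z = -1, z = -2.
  |-1|² = 1 < 9 = 3², so this pole is inside the contour.
  |-2|² = 4 < 9 = 3², so this pole is inside the contour.

With P(z) = z*exp(-z) and Q(z) = z^2 + 3*z + 2, each pole is simple, so Res(f, z₀) = P(z₀)/Q'(z₀) with Q'(z) = 2*z + 3.
  Res(f, -1) = P(-1)/Q'(-1) = (-exp(1))/(1) = -exp(1)
  Res(f, -2) = P(-2)/Q'(-2) = (-2*exp(2))/(-1) = 2*exp(2)

Sum of residues inside C: -exp(1) + 2*exp(2)
∮_C f(z) dz = 2πi · (-exp(1) + 2*exp(2)) = -2*exp(1)*I*pi + 4*I*pi*exp(2)

Final answer: -2*exp(1)*I*pi + 4*I*pi*exp(2)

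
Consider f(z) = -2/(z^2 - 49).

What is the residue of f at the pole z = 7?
Write f(z) = P(z)/Q(z) with P(z) = -2 and Q(z) = z^2 - 49.
The denominator factors as Q(z) = (z + 7)*(z - 7), so z = 7 is a simple zero of Q and P is analytic there; z = 7 is therefore a simple pole and
  Res(f, z₀) = P(z₀)/Q'(z₀).

Q'(z) = 2*z, so Q'(7) = 14.
P(7) = -2.

Res(f, 7) = (-2)/(14) = -1/7

Final answer: -1/7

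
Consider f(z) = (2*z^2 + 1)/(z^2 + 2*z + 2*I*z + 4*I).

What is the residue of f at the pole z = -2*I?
-7/4 - 7*I/4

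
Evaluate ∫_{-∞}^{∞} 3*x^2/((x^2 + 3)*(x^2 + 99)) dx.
Let f(z) = 3*z^2/((z^2 + 3)*(z^2 + 99)). The denominator has no real zeros and deg Q - deg P = 2 ≥ 2, so the integral of f over the upper semicircle |z| = R tends to 0 as R → ∞. Closing the contour in the upper half-plane,
  ∫_{-∞}^{∞} f(x) dx = 2πi · Σ Res(f, z_k)  over the poles with Im z_k > 0.

Zeros of the denominator: z^2 + 3 = 0 gives z = ±sqrt(3)*I; z^2 + 99 = 0 gives z = ±3*sqrt(11)*I.
Upper half-plane: z = 3*sqrt(11)*I, z = sqrt(3)*I (simple).

Each pole is a simple zero of Q(z) = z^4 + 102*z^2 + 297, so Res(f, z₀) = P(z₀)/Q'(z₀) with P(z) = 3*z^2, Q'(z) = 4*z^3 + 204*z:
  Res(f, 3*sqrt(11)*I) = (-297)/(-576*sqrt(11)*I) = -3*sqrt(11)*I/64
  Res(f, sqrt(3)*I) = (-9)/(192*sqrt(3)*I) = sqrt(3)*I/64

Sum of residues: I*(-3*sqrt(11) + sqrt(3))/64
∫_{-∞}^{∞} f(x) dx = 2πi · (I*(-3*sqrt(11) + sqrt(3))/64) = pi*(-sqrt(3) + 3*sqrt(11))/32

Final answer: pi*(-sqrt(3) + 3*sqrt(11))/32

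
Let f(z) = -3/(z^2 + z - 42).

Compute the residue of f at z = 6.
Write f(z) = P(z)/Q(z) with P(z) = -3 and Q(z) = z^2 + z - 42.
The denominator factors as Q(z) = (z - 6)*(z + 7), so z = 6 is a simple zero of Q and P is analytic there; z = 6 is therefore a simple pole and
  Res(f, z₀) = P(z₀)/Q'(z₀).

Q'(z) = 2*z + 1, so Q'(6) = 13.
P(6) = -3.

Res(f, 6) = (-3)/(13) = -3/13

Final answer: -3/13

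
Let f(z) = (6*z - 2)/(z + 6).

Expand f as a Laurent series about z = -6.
-38/(z + 6) + 6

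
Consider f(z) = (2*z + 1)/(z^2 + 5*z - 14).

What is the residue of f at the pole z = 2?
5/9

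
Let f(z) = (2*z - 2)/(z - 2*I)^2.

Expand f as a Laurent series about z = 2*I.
Put w = z - (2*I), i.e. z = w + 2*I. The denominator is w^2, so it suffices to rewrite the numerator in powers of w.

P(z) = 2*z - 2
P(w + 2*I) = -2 + 4*I + 2*w

Dividing each term by w^2:
  f = (-2 + 4*I)/w^2 + 2/w

Substituting back w = z - 2*I:
  f(z) = (-2 + 4*I)/(z - 2*I)^2 + 2/(z - 2*I)

The series is finite because the numerator is a polynomial; the negative powers form the principal part, and the coefficient of 1/(z - 2*I) gives Res(f, 2*I) = 2.

Final answer: (-2 + 4*I)/(z - 2*I)^2 + 2/(z - 2*I)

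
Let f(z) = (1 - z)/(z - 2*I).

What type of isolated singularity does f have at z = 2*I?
Write f(z) = g(z)/(z - 2*I) with g(z) = 1 - z.
g is entire and g(2*I) = 1 - 2*I ≠ 0, so no factor of (z - 2*I) cancels: the Laurent expansion of f about z = 2*I starts at the power -1, i.e. lim_{z→z₀} (z - z₀) f(z) = 1 - 2*I is finite and nonzero.
So z = 2*I is a pole of order 1.

Final answer: pole of order 1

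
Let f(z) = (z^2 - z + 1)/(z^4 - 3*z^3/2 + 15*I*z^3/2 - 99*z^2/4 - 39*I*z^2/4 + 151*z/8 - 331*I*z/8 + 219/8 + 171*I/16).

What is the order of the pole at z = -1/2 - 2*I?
Factor the denominator:
  z^4 - 3*z^3/2 + 15*I*z^3/2 - 99*z^2/4 - 39*I*z^2/4 + 151*z/8 - 331*I*z/8 + 219/8 + 171*I/16 = (z + 1/2 + 2*I)^3*(z - 3 + 3*I/2)

The numerator P(z) = z^2 - z + 1 has P(-1/2 - 2*I) = -9/4 + 4*I ≠ 0, so no factor of (z + 1/2 + 2*I) cancels.
Near z = -1/2 - 2*I we can therefore write f(z) = g(z)/(z + 1/2 + 2*I)^3 with g analytic at -1/2 - 2*I and g(-1/2 - 2*I) ≠ 0 (g is the numerator divided by the remaining denominator factors).

Hence z = -1/2 - 2*I is a pole of order 3.

Final answer: 3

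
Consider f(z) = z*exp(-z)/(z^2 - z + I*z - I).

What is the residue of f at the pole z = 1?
Write f(z) = P(z)/Q(z) with P(z) = z*exp(-z) and Q(z) = z^2 - z + I*z - I.
The denominator factors as Q(z) = (z - 1)*(z + I), so z = 1 is a simple zero of Q and P is analytic there; z = 1 is therefore a simple pole and
  Res(f, z₀) = P(z₀)/Q'(z₀).

Q'(z) = 2*z - 1 + I, so Q'(1) = 1 + I.
P(1) = exp(-1).

Res(f, 1) = (exp(-1))/(1 + I) = (1/2 - I/2)*exp(-1)

Final answer: (1/2 - I/2)*exp(-1)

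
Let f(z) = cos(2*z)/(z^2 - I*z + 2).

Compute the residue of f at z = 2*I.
Write f(z) = P(z)/Q(z) with P(z) = cos(2*z) and Q(z) = z^2 - I*z + 2.
The denominator factors as Q(z) = (z - 2*I)*(z + I), so z = 2*I is a simple zero of Q and P is analytic there; z = 2*I is therefore a simple pole and
  Res(f, z₀) = P(z₀)/Q'(z₀).

Q'(z) = 2*z - I, so Q'(2*I) = 3*I.
P(2*I) = cosh(4).

Res(f, 2*I) = (cosh(4))/(3*I) = -I*cosh(4)/3

Final answer: -I*cosh(4)/3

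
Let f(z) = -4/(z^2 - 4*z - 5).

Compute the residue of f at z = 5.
-2/3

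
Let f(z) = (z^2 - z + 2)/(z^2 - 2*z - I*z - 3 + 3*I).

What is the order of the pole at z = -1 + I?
Factor the denominator:
  z^2 - 2*z - I*z - 3 + 3*I = (z + 1 - I)*(z - 3)

The numerator P(z) = z^2 - z + 2 has P(-1 + I) = 3 - 3*I ≠ 0, so no factor of (z + 1 - I) cancels.
Near z = -1 + I we can therefore write f(z) = g(z)/(z + 1 - I) with g analytic at -1 + I and g(-1 + I) ≠ 0 (g is the numerator divided by the remaining denominator factors).

Hence z = -1 + I is a pole of order 1.

Final answer: 1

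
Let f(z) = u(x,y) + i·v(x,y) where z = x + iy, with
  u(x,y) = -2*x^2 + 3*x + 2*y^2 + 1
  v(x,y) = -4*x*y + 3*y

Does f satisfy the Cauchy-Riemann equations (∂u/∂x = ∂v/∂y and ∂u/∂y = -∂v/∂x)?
∂u/∂x = 3 - 4*x
∂v/∂y = 3 - 4*x
∂u/∂y = 4*y
∂v/∂x = -4*y
∂u/∂x = ∂v/∂y and ∂u/∂y = -∂v/∂x hold identically; f is analytic.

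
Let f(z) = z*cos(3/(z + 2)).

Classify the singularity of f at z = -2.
Let u = z + 2. Then
  cos(3/u) = Σ_{k≥0} (-1)^k (3)^(2k)/((2k)!·u^(2k)) = 1 - 9/(2*u^2) + 27/(8*u^4) + ...
which has infinitely many negative powers of u, so cos(3/(z + 2)) has an essential singularity at z = -2.
The extra factor z is a nonzero polynomial; if the product had at most a pole at z = -2, dividing by that polynomial would leave cos(3/(z + 2)) with at most a pole too — contradiction. (Equivalently, the product's Laurent series still has infinitely many negative powers.)
So the singularity is essential.

Final answer: essential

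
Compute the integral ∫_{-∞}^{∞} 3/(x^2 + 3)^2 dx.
Let f(z) = 3/(z^2 + 3)^2. The denominator has no real zeros and deg Q - deg P = 4 ≥ 2, so the integral of f over the upper semicircle |z| = R tends to 0 as R → ∞. Closing the contour in the upper half-plane,
  ∫_{-∞}^{∞} f(x) dx = 2πi · Σ Res(f, z_k)  over the poles with Im z_k > 0.

Zeros of the denominator: z^2 + 3 = 0 gives z = ±sqrt(3)*I.
Upper half-plane: z = sqrt(3)*I (a pole of order 2).

Write f(z) = g(z)/(z - sqrt(3)*I)^2 with g(z) = 3/(z + sqrt(3)*I)^2. For a double pole, Res(f, z₀) = g'(z₀):
  g'(z) = -6/(z + sqrt(3)*I)^3
  Res(f, sqrt(3)*I) = g'(sqrt(3)*I) = -sqrt(3)*I/12

∫_{-∞}^{∞} f(x) dx = 2πi · (-sqrt(3)*I/12) = sqrt(3)*pi/6

Final answer: sqrt(3)*pi/6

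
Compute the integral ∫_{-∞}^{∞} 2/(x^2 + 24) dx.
sqrt(6)*pi/6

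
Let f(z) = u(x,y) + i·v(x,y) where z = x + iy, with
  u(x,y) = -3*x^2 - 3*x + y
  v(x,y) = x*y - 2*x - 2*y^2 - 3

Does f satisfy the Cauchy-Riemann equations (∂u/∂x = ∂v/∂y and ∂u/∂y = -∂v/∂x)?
∂u/∂x = -6*x - 3
∂v/∂y = x - 4*y
∂u/∂y = 1
∂v/∂x = y - 2
∂u/∂x ≠ ∂v/∂y and ∂u/∂y ≠ -∂v/∂x; the Cauchy-Riemann equations are not satisfied, so f is not analytic.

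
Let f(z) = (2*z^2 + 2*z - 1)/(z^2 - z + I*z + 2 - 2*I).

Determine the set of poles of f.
The singularities of f are the zeros of the denominator. Factoring,
  z^2 - z + I*z + 2 - 2*I = (z + 2*I)*(z - 1 - I)
so the candidates are z = -2*I, z = 1 + I.

Check the numerator P(z) = 2*z^2 + 2*z - 1 at each one:
  P(-2*I) = -9 - 4*I ≠ 0, so z = -2*I is a (simple) pole.
  P(1 + I) = 1 + 6*I ≠ 0, so z = 1 + I is a (simple) pole.

Poles of f: {-2*I, 1 + I}

Final answer: {-2*I, 1 + I}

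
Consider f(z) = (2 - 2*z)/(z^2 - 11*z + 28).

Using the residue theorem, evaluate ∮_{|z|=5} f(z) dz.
By the residue theorem, ∮_C f(z) dz = 2πi · (sum of the residues of f at the poles inside |z| = 5).

The denominator factors as (z - 7)*(z - 4), so the singularities of f are simple poles at z = 7, z = 4.
  |7|² = 49 > 25 = 5², so this pole is outside the contour.
  |4|² = 16 < 25 = 5², so this pole is inside the contour.

With P(z) = 2 - 2*z and Q(z) = z^2 - 11*z + 28, each pole is simple, so Res(f, z₀) = P(z₀)/Q'(z₀) with Q'(z) = 2*z - 11.
  Res(f, 4) = P(4)/Q'(4) = (-6)/(-3) = 2

∮_C f(z) dz = 2πi · (2) = 4*I*pi

Final answer: 4*I*pi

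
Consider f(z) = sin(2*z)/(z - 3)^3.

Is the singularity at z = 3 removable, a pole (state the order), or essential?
Write f(z) = g(z)/(z - 3)^3 with g(z) = sin(2*z).
g is entire and g(3) = sin(6) ≠ 0, so no factor of (z - 3) cancels: the Laurent expansion of f about z = 3 starts at the power -3, i.e. lim_{z→z₀} (z - z₀)^3 f(z) = sin(6) is finite and nonzero.
So z = 3 is a pole of order 3.

Final answer: pole of order 3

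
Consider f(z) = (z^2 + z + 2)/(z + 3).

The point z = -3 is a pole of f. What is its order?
Factor the denominator:
  z + 3 = (z + 3)

The numerator P(z) = z^2 + z + 2 has P(-3) = 8 ≠ 0, so no factor of (z + 3) cancels.
Near z = -3 we can therefore write f(z) = g(z)/(z + 3) with g analytic at -3 and g(-3) ≠ 0 (g is just the numerator).

Hence z = -3 is a pole of order 1.

Final answer: 1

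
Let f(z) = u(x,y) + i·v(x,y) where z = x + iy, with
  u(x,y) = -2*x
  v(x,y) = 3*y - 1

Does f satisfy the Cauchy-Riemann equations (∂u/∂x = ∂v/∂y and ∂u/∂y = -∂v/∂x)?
∂u/∂x = -2
∂v/∂y = 3
∂u/∂y = 0
∂v/∂x = 0
∂u/∂x ≠ ∂v/∂y; the Cauchy-Riemann equations are not satisfied, so f is not analytic.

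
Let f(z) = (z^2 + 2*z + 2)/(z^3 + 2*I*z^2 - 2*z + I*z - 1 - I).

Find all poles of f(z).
The singularities of f are the zeros of the denominator. Factoring,
  z^3 + 2*I*z^2 - 2*z + I*z - 1 - I = (z - 1 + I)*(z + I)*(z + 1)
so the candidates are z = 1 - I, z = -I, z = -1.

Check the numerator P(z) = z^2 + 2*z + 2 at each one:
  P(1 - I) = 4 - 4*I ≠ 0, so z = 1 - I is a (simple) pole.
  P(-I) = 1 - 2*I ≠ 0, so z = -I is a (simple) pole.
  P(-1) = 1 ≠ 0, so z = -1 is a (simple) pole.

Poles of f: {-1, -I, 1 - I}

Final answer: {-1, -I, 1 - I}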